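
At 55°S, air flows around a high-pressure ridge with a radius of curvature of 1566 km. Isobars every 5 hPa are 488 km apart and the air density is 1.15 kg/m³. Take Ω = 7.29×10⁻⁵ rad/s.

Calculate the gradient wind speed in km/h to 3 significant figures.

Coriolis parameter at 55°S:
f = 2Ω sin φ = 2 × 7.29×10⁻⁵ × sin 55° = 1.19×10⁻⁴ s⁻¹
Pressure gradient: |∂P/∂n| = 500 Pa / 488000 m = 1.02×10⁻³ Pa/m
Geostrophic speed: V_g = |∂P/∂n|/(fρ) = 1.02×10⁻³/(1.19×10⁻⁴ × 1.15) = 7.46 m/s
Around a high, pressure-gradient force acts outward with centrifugal, so Coriolis balances both:
fV = (1/ρ)|∂P/∂n| + V²/R  →  V² − fR·V + fR·V_g = 0
With fR = 1.19×10⁻⁴ × 1566×10³ m = 187 m/s:
V = [fR − √((fR)² − 4 fR V_g)]/2 = [187 − √(187² − 4×187×7.46)]/2 = 7.78 m/s
Supergeostrophic (V > V_g = 7.46 m/s), as expected around a high.
Converting: 7.78 m/s × 3.6 = 28.0 km/h

28.0 km/h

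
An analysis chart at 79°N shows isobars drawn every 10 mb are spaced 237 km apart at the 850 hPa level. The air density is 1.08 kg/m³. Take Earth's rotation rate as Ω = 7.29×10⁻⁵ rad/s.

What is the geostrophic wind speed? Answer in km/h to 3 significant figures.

Coriolis parameter at 79°N:
f = 2Ω sin φ = 2 × 7.29×10⁻⁵ × sin 79° = 1.43×10⁻⁴ s⁻¹
Pressure gradient: |∂P/∂n| = 1000 Pa / 237000 m = 4.22×10⁻³ Pa/m
Geostrophic balance (pressure-gradient force = Coriolis force):
V_g = (1/(fρ)) |∂P/∂n| = 4.22×10⁻³ / (1.43×10⁻⁴ × 1.08) = 27.3 m/s
Converting: 27.3 m/s × 3.6 = 98.3 km/h

98.3 km/h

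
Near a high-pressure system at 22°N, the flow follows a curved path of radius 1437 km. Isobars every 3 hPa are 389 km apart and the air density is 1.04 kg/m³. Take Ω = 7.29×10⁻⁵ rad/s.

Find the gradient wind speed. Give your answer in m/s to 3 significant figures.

Coriolis parameter at 22°N:
f = 2Ω sin φ = 2 × 7.29×10⁻⁵ × sin 22° = 5.46×10⁻⁵ s⁻¹
Pressure gradient: |∂P/∂n| = 300 Pa / 389000 m = 7.71×10⁻⁴ Pa/m
Geostrophic speed: V_g = |∂P/∂n|/(fρ) = 7.71×10⁻⁴/(5.46×10⁻⁵ × 1.04) = 13.6 m/s
Around a high, pressure-gradient force acts outward with centrifugal, so Coriolis balances both:
fV = (1/ρ)|∂P/∂n| + V²/R  →  V² − fR·V + fR·V_g = 0
With fR = 5.46×10⁻⁵ × 1437×10³ m = 78.5 m/s:
V = [fR − √((fR)² − 4 fR V_g)]/2 = [78.5 − √(78.5² − 4×78.5×13.6)]/2 = 17.5 m/s
Supergeostrophic (V > V_g = 13.6 m/s), as expected around a high.

17.5 m/s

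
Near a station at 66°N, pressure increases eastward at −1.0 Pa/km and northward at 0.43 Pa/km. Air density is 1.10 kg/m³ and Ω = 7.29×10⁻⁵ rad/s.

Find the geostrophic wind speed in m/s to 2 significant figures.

7.4 m/s

Coriolis parameter at 66°N:
f = 2Ω sin φ = 2 × 7.29×10⁻⁵ × sin 66° = 1.33×10⁻⁴ s⁻¹
Component geostrophic relations (x east, y north):
u_g = −(1/(fρ)) ∂P/∂y,  v_g = (1/(fρ)) ∂P/∂x
u_g = −(0.43×10⁻³)/(1.33×10⁻⁴ × 1.10) = −2.93 m/s;  v_g = (−1.0×10⁻³)/(1.33×10⁻⁴ × 1.10) = −6.83 m/s
|V_g| = √(u_g² + v_g²) = 7.43 m/s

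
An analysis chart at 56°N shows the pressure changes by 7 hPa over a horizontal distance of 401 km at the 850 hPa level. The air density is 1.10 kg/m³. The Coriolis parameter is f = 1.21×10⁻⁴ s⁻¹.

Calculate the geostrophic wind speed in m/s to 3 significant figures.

Pressure gradient: |∂P/∂n| = 700 Pa / 401000 m = 1.75×10⁻³ Pa/m
Geostrophic balance (pressure-gradient force = Coriolis force):
V_g = (1/(fρ)) |∂P/∂n| = 1.75×10⁻³ / (1.21×10⁻⁴ × 1.10) = 13.1 m/s

13.1 m/s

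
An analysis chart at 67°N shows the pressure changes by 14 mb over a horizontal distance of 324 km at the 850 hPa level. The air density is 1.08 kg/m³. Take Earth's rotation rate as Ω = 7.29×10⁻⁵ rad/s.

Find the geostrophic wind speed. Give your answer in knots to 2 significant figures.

58 knots

Coriolis parameter at 67°N:
f = 2Ω sin φ = 2 × 7.29×10⁻⁵ × sin 67° = 1.34×10⁻⁴ s⁻¹
Pressure gradient: |∂P/∂n| = 1400 Pa / 324000 m = 4.32×10⁻³ Pa/m
Geostrophic balance (pressure-gradient force = Coriolis force):
V_g = (1/(fρ)) |∂P/∂n| = 4.32×10⁻³ / (1.34×10⁻⁴ × 1.08) = 29.8 m/s
Converting: 29.8 m/s × 1.944 = 58 knots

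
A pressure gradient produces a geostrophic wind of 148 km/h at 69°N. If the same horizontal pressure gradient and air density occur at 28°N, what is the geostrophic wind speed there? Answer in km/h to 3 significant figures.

With the same pressure gradient and density, V_g ∝ 1/f ∝ 1/sin φ.
V₂ = V₁ · sin φ₁ / sin φ₂ = 148 × sin 69° / sin 28°
V₂ = 148 × 0.9336/0.4695 = 294 km/h

294 km/h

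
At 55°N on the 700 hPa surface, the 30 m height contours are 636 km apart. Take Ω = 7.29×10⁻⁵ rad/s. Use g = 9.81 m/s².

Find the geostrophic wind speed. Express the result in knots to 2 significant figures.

7.5 knots

Coriolis parameter at 55°N:
f = 2Ω sin φ = 2 × 7.29×10⁻⁵ × sin 55° = 1.19×10⁻⁴ s⁻¹
Height gradient: |∂Z/∂n| = 30 m / 636000 m = 4.72×10⁻⁵
On a pressure surface, geostrophic balance gives V_g = (g/f)|∂Z/∂n|:
V_g = 9.81 × 4.72×10⁻⁵ / 1.19×10⁻⁴ = 3.87 m/s
Converting: 3.87 m/s × 1.944 = 7.5 knots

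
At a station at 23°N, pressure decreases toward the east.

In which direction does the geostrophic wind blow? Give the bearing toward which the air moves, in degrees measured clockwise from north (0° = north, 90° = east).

The pressure-gradient force points toward the east (bearing 090°).
Geostrophic balance: in the Northern Hemisphere the Coriolis force deflects motion to the right, so the geostrophic wind blows 90° to the right of the pressure-gradient force (low pressure on the left).
Rotating 090° by 90° clockwise gives 180° — the wind blows toward the south.

180°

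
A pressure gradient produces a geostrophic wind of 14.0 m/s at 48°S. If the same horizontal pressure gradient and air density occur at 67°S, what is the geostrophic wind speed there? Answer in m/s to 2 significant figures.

With the same pressure gradient and density, V_g ∝ 1/f ∝ 1/sin φ.
V₂ = V₁ · sin φ₁ / sin φ₂ = 14.0 × sin 48° / sin 67°
V₂ = 14.0 × 0.7431/0.9205 = 11 m/s

11 m/s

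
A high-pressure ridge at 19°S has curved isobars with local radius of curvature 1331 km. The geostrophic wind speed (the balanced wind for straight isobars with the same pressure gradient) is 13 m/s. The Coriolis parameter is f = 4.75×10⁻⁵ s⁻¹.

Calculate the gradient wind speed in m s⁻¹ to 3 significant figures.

Around a high, pressure-gradient force acts outward with centrifugal, so Coriolis balances both:
fV = (1/ρ)|∂P/∂n| + V²/R  →  V² − fR·V + fR·V_g = 0
With fR = 4.75×10⁻⁵ × 1331×10³ m = 63.2 m/s:
V = [fR − √((fR)² − 4 fR V_g)]/2 = [63.2 − √(63.2² − 4×63.2×13)]/2 = 18.3 m/s
Supergeostrophic (V > V_g = 13 m/s), as expected around a high.

18.3 m s⁻¹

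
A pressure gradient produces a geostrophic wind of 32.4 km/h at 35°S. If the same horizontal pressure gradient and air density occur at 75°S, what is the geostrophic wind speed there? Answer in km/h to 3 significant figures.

With the same pressure gradient and density, V_g ∝ 1/f ∝ 1/sin φ.
V₂ = V₁ · sin φ₁ / sin φ₂ = 32.4 × sin 35° / sin 75°
V₂ = 32.4 × 0.5736/0.9659 = 19.2 km/h

19.2 km/h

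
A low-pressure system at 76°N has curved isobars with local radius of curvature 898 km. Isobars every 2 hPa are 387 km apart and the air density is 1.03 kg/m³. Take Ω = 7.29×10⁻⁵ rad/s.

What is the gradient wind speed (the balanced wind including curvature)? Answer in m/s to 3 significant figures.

Coriolis parameter at 76°N:
f = 2Ω sin φ = 2 × 7.29×10⁻⁵ × sin 76° = 1.41×10⁻⁴ s⁻¹
Pressure gradient: |∂P/∂n| = 200 Pa / 387000 m = 5.17×10⁻⁴ Pa/m
Geostrophic speed: V_g = |∂P/∂n|/(fρ) = 5.17×10⁻⁴/(1.41×10⁻⁴ × 1.03) = 3.55 m/s
Around a low, centrifugal force acts outward with Coriolis, so pressure-gradient force balances both:
(1/ρ)|∂P/∂n| = fV + V²/R  →  V² + fR·V − fR·V_g = 0
With fR = 1.41×10⁻⁴ × 898×10³ m = 127 m/s:
V = [−fR + √((fR)² + 4 fR V_g)]/2 = [−127 + √(127² + 4×127×3.55)]/2 = 3.45 m/s
Subgeostrophic (V < V_g = 3.55 m/s), as expected around a low.

3.45 m/s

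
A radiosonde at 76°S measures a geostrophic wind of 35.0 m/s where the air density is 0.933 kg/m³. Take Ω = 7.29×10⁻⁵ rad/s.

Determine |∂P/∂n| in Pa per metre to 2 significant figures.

4.6×10⁻³ Pa/m

Coriolis parameter at 76°S:
f = 2Ω sin φ = 2 × 7.29×10⁻⁵ × sin 76° = 1.41×10⁻⁴ s⁻¹
Geostrophic balance rearranged: |∂P/∂n| = f ρ V_g
|∂P/∂n| = 1.41×10⁻⁴ × 0.933 × 35.0 = 4.62×10⁻³ Pa/m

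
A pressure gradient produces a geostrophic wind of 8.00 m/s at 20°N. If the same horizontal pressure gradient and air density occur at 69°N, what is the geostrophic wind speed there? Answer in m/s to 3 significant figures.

With the same pressure gradient and density, V_g ∝ 1/f ∝ 1/sin φ.
V₂ = V₁ · sin φ₁ / sin φ₂ = 8.00 × sin 20° / sin 69°
V₂ = 8.00 × 0.3420/0.9336 = 2.93 m/s

2.93 m/s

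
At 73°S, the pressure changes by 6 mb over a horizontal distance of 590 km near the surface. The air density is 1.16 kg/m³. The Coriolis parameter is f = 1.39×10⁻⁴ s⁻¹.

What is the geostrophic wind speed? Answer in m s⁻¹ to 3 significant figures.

6.31 m s⁻¹

Pressure gradient: |∂P/∂n| = 600 Pa / 590000 m = 1.02×10⁻³ Pa/m
Geostrophic balance (pressure-gradient force = Coriolis force):
V_g = (1/(fρ)) |∂P/∂n| = 1.02×10⁻³ / (1.39×10⁻⁴ × 1.16) = 6.31 m/s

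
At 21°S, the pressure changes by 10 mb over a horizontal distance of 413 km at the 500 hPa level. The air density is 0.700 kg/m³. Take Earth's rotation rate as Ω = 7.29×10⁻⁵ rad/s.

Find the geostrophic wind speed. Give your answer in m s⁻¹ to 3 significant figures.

66.2 m s⁻¹

Coriolis parameter at 21°S:
f = 2Ω sin φ = 2 × 7.29×10⁻⁵ × sin 21° = 5.23×10⁻⁵ s⁻¹
Pressure gradient: |∂P/∂n| = 1000 Pa / 413000 m = 2.42×10⁻³ Pa/m
Geostrophic balance (pressure-gradient force = Coriolis force):
V_g = (1/(fρ)) |∂P/∂n| = 2.42×10⁻³ / (5.23×10⁻⁵ × 0.700) = 66.2 m/s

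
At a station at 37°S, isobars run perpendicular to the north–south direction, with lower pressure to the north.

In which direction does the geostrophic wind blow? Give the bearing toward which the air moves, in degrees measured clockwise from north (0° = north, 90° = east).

The pressure-gradient force points toward the north (bearing 000°).
Geostrophic balance: in the Southern Hemisphere the Coriolis force deflects motion to the left, so the geostrophic wind blows 90° to the left of the pressure-gradient force (low pressure on the right).
Rotating 000° by 90° counterclockwise gives 270° — the wind blows toward the west.

270°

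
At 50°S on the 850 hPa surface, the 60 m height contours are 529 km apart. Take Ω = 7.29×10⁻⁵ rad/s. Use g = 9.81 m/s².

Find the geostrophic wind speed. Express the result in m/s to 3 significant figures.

Coriolis parameter at 50°S:
f = 2Ω sin φ = 2 × 7.29×10⁻⁵ × sin 50° = 1.12×10⁻⁴ s⁻¹
Height gradient: |∂Z/∂n| = 60 m / 529000 m = 1.13×10⁻⁴
On a pressure surface, geostrophic balance gives V_g = (g/f)|∂Z/∂n|:
V_g = 9.81 × 1.13×10⁻⁴ / 1.12×10⁻⁴ = 9.96 m/s

9.96 m/s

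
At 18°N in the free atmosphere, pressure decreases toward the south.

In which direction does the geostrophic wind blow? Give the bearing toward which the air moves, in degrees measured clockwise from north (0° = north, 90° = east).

The pressure-gradient force points toward the south (bearing 180°).
Geostrophic balance: in the Northern Hemisphere the Coriolis force deflects motion to the right, so the geostrophic wind blows 90° to the right of the pressure-gradient force (low pressure on the left).
Rotating 180° by 90° clockwise gives 270° — the wind blows toward the west.

270°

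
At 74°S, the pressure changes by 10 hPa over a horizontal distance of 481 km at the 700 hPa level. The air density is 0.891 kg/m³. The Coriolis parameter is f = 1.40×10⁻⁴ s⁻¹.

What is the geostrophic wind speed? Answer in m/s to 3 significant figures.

Pressure gradient: |∂P/∂n| = 1000 Pa / 481000 m = 2.08×10⁻³ Pa/m
Geostrophic balance (pressure-gradient force = Coriolis force):
V_g = (1/(fρ)) |∂P/∂n| = 2.08×10⁻³ / (1.40×10⁻⁴ × 0.891) = 16.7 m/s

16.7 m/s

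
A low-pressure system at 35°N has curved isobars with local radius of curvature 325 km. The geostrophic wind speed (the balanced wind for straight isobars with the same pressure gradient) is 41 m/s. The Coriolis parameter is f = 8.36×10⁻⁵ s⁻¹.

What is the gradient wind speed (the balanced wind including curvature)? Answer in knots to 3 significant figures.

43.6 knots

Around a low, centrifugal force acts outward with Coriolis, so pressure-gradient force balances both:
(1/ρ)|∂P/∂n| = fV + V²/R  →  V² + fR·V − fR·V_g = 0
With fR = 8.36×10⁻⁵ × 325×10³ m = 27.2 m/s:
V = [−fR + √((fR)² + 4 fR V_g)]/2 = [−27.2 + √(27.2² + 4×27.2×41)]/2 = 22.5 m/s
Subgeostrophic (V < V_g = 41 m/s), as expected around a low.
Converting: 22.5 m/s × 1.944 = 43.6 knots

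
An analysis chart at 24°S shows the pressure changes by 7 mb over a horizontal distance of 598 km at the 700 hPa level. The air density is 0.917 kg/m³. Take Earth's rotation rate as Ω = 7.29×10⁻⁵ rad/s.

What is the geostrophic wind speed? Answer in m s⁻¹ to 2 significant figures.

22 m s⁻¹

Coriolis parameter at 24°S:
f = 2Ω sin φ = 2 × 7.29×10⁻⁵ × sin 24° = 5.93×10⁻⁵ s⁻¹
Pressure gradient: |∂P/∂n| = 700 Pa / 598000 m = 1.17×10⁻³ Pa/m
Geostrophic balance (pressure-gradient force = Coriolis force):
V_g = (1/(fρ)) |∂P/∂n| = 1.17×10⁻³ / (5.93×10⁻⁵ × 0.917) = 21.5 m/s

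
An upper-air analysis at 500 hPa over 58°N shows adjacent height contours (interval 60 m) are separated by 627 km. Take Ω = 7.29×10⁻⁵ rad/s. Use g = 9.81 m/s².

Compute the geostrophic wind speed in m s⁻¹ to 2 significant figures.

Coriolis parameter at 58°N:
f = 2Ω sin φ = 2 × 7.29×10⁻⁵ × sin 58° = 1.24×10⁻⁴ s⁻¹
Height gradient: |∂Z/∂n| = 60 m / 627000 m = 9.57×10⁻⁵
On a pressure surface, geostrophic balance gives V_g = (g/f)|∂Z/∂n|:
V_g = 9.81 × 9.57×10⁻⁵ / 1.24×10⁻⁴ = 7.59 m/s

7.6 m s⁻¹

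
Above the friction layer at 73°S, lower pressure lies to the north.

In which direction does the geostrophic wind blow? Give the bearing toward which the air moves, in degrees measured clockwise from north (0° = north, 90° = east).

The pressure-gradient force points toward the north (bearing 000°).
Geostrophic balance: in the Southern Hemisphere the Coriolis force deflects motion to the left, so the geostrophic wind blows 90° to the left of the pressure-gradient force (low pressure on the right).
Rotating 000° by 90° counterclockwise gives 270° — the wind blows toward the west.

270°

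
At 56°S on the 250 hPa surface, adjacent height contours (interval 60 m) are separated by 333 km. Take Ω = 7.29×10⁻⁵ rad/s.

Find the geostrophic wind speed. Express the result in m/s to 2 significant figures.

Coriolis parameter at 56°S:
f = 2Ω sin φ = 2 × 7.29×10⁻⁵ × sin 56° = 1.21×10⁻⁴ s⁻¹
Height gradient: |∂Z/∂n| = 60 m / 333000 m = 1.80×10⁻⁴
On a pressure surface, geostrophic balance gives V_g = (g/f)|∂Z/∂n|:
V_g = 9.81 × 1.80×10⁻⁴ / 1.21×10⁻⁴ = 14.6 m/s

15 m/s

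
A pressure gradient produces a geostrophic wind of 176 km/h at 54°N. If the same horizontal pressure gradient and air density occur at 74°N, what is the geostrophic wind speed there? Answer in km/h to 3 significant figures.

148 km/h

With the same pressure gradient and density, V_g ∝ 1/f ∝ 1/sin φ.
V₂ = V₁ · sin φ₁ / sin φ₂ = 176 × sin 54° / sin 74°
V₂ = 176 × 0.8090/0.9613 = 148 km/h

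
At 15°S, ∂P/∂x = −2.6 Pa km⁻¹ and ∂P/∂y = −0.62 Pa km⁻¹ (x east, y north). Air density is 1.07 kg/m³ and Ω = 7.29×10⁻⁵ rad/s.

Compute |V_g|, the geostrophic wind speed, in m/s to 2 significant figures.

66 m/s

Coriolis parameter at 15°S:
f = 2Ω sin φ = 2 × 7.29×10⁻⁵ × sin 15° = 3.77×10⁻⁵ s⁻¹
In the Southern Hemisphere f is negative: f = −3.77×10⁻⁵ s⁻¹.
Component geostrophic relations (x east, y north):
u_g = −(1/(fρ)) ∂P/∂y,  v_g = (1/(fρ)) ∂P/∂x
u_g = −(−0.62×10⁻³)/(−3.77×10⁻⁵ × 1.07) = −15.4 m/s;  v_g = (−2.6×10⁻³)/(−3.77×10⁻⁵ × 1.07) = 64.4 m/s
|V_g| = √(u_g² + v_g²) = 66.2 m/s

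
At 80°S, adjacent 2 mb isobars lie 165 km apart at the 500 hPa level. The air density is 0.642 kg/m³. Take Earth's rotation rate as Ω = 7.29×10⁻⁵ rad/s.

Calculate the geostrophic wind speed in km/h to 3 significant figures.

Coriolis parameter at 80°S:
f = 2Ω sin φ = 2 × 7.29×10⁻⁵ × sin 80° = 1.44×10⁻⁴ s⁻¹
Pressure gradient: |∂P/∂n| = 200 Pa / 165000 m = 1.21×10⁻³ Pa/m
Geostrophic balance (pressure-gradient force = Coriolis force):
V_g = (1/(fρ)) |∂P/∂n| = 1.21×10⁻³ / (1.44×10⁻⁴ × 0.642) = 13.1 m/s
Converting: 13.1 m/s × 3.6 = 47.3 km/h

47.3 km/h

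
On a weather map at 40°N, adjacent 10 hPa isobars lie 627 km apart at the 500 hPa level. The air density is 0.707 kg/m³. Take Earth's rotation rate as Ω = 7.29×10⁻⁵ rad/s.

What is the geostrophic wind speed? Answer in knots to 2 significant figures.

47 knots

Coriolis parameter at 40°N:
f = 2Ω sin φ = 2 × 7.29×10⁻⁵ × sin 40° = 9.37×10⁻⁵ s⁻¹
Pressure gradient: |∂P/∂n| = 1000 Pa / 627000 m = 1.59×10⁻³ Pa/m
Geostrophic balance (pressure-gradient force = Coriolis force):
V_g = (1/(fρ)) |∂P/∂n| = 1.59×10⁻³ / (9.37×10⁻⁵ × 0.707) = 24.1 m/s
Converting: 24.1 m/s × 1.944 = 47 knots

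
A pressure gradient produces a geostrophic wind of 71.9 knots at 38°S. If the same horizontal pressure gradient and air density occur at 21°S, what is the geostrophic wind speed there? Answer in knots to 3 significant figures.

With the same pressure gradient and density, V_g ∝ 1/f ∝ 1/sin φ.
V₂ = V₁ · sin φ₁ / sin φ₂ = 71.9 × sin 38° / sin 21°
V₂ = 71.9 × 0.6157/0.3584 = 124 knots

124 knots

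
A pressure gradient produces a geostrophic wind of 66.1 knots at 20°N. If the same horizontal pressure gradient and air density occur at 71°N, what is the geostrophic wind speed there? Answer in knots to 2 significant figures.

24 knots

With the same pressure gradient and density, V_g ∝ 1/f ∝ 1/sin φ.
V₂ = V₁ · sin φ₁ / sin φ₂ = 66.1 × sin 20° / sin 71°
V₂ = 66.1 × 0.3420/0.9455 = 24 knots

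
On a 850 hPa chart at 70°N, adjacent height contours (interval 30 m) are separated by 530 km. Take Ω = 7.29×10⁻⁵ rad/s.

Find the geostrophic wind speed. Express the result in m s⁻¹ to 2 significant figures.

4.1 m s⁻¹

Coriolis parameter at 70°N:
f = 2Ω sin φ = 2 × 7.29×10⁻⁵ × sin 70° = 1.37×10⁻⁴ s⁻¹
Height gradient: |∂Z/∂n| = 30 m / 530000 m = 5.66×10⁻⁵
On a pressure surface, geostrophic balance gives V_g = (g/f)|∂Z/∂n|:
V_g = 9.81 × 5.66×10⁻⁵ / 1.37×10⁻⁴ = 4.05 m/s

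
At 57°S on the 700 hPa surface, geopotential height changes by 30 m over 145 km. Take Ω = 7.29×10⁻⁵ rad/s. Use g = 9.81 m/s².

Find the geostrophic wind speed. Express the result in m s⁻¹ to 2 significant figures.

17 m s⁻¹

Coriolis parameter at 57°S:
f = 2Ω sin φ = 2 × 7.29×10⁻⁵ × sin 57° = 1.22×10⁻⁴ s⁻¹
Height gradient: |∂Z/∂n| = 30 m / 145000 m = 2.07×10⁻⁴
On a pressure surface, geostrophic balance gives V_g = (g/f)|∂Z/∂n|:
V_g = 9.81 × 2.07×10⁻⁴ / 1.22×10⁻⁴ = 16.6 m/s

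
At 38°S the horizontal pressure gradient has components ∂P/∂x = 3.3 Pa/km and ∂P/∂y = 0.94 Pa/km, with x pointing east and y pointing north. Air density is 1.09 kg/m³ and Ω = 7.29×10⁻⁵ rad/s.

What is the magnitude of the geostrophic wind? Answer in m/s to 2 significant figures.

35 m/s

Coriolis parameter at 38°S:
f = 2Ω sin φ = 2 × 7.29×10⁻⁵ × sin 38° = 8.98×10⁻⁵ s⁻¹
In the Southern Hemisphere f is negative: f = −8.98×10⁻⁵ s⁻¹.
Component geostrophic relations (x east, y north):
u_g = −(1/(fρ)) ∂P/∂y,  v_g = (1/(fρ)) ∂P/∂x
u_g = −(0.94×10⁻³)/(−8.98×10⁻⁵ × 1.09) = 9.61 m/s;  v_g = (3.3×10⁻³)/(−8.98×10⁻⁵ × 1.09) = −33.7 m/s
|V_g| = √(u_g² + v_g²) = 35.1 m/s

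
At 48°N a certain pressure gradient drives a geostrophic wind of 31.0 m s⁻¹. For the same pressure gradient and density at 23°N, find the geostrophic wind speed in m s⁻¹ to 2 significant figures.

59 m s⁻¹

With the same pressure gradient and density, V_g ∝ 1/f ∝ 1/sin φ.
V₂ = V₁ · sin φ₁ / sin φ₂ = 31.0 × sin 48° / sin 23°
V₂ = 31.0 × 0.7431/0.3907 = 59 m s⁻¹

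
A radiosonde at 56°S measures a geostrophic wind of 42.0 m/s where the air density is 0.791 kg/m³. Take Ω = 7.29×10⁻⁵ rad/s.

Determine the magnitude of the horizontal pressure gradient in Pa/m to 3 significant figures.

4.02×10⁻³ Pa/m

Coriolis parameter at 56°S:
f = 2Ω sin φ = 2 × 7.29×10⁻⁵ × sin 56° = 1.21×10⁻⁴ s⁻¹
Geostrophic balance rearranged: |∂P/∂n| = f ρ V_g
|∂P/∂n| = 1.21×10⁻⁴ × 0.791 × 42.0 = 4.02×10⁻³ Pa/m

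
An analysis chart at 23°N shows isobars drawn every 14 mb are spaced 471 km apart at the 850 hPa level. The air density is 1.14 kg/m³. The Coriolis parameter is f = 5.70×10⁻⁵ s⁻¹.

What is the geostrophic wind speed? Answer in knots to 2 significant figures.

Pressure gradient: |∂P/∂n| = 1400 Pa / 471000 m = 2.97×10⁻³ Pa/m
Geostrophic balance (pressure-gradient force = Coriolis force):
V_g = (1/(fρ)) |∂P/∂n| = 2.97×10⁻³ / (5.70×10⁻⁵ × 1.14) = 45.7 m/s
Converting: 45.7 m/s × 1.944 = 89 knots

89 knots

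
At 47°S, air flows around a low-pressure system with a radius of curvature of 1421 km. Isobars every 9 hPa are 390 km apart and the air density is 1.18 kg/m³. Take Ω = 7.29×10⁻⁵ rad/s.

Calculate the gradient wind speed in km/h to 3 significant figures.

59.5 km/h

Coriolis parameter at 47°S:
f = 2Ω sin φ = 2 × 7.29×10⁻⁵ × sin 47° = 1.07×10⁻⁴ s⁻¹
Pressure gradient: |∂P/∂n| = 900 Pa / 390000 m = 2.31×10⁻³ Pa/m
Geostrophic speed: V_g = |∂P/∂n|/(fρ) = 2.31×10⁻³/(1.07×10⁻⁴ × 1.18) = 18.3 m/s
Around a low, centrifugal force acts outward with Coriolis, so pressure-gradient force balances both:
(1/ρ)|∂P/∂n| = fV + V²/R  →  V² + fR·V − fR·V_g = 0
With fR = 1.07×10⁻⁴ × 1421×10³ m = 152 m/s:
V = [−fR + √((fR)² + 4 fR V_g)]/2 = [−152 + √(152² + 4×152×18.3)]/2 = 16.5 m/s
Subgeostrophic (V < V_g = 18.3 m/s), as expected around a low.
Converting: 16.5 m/s × 3.6 = 59.5 km/h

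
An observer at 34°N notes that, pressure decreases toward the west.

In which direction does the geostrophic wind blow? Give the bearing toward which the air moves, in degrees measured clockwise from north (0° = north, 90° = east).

The pressure-gradient force points toward the west (bearing 270°).
Geostrophic balance: in the Northern Hemisphere the Coriolis force deflects motion to the right, so the geostrophic wind blows 90° to the right of the pressure-gradient force (low pressure on the left).
Rotating 270° by 90° clockwise gives 000° — the wind blows toward the north.

000°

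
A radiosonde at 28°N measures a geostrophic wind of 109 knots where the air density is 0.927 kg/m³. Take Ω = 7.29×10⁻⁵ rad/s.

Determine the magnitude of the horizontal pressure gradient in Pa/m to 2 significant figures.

3.6×10⁻³ Pa/m

Coriolis parameter at 28°N:
f = 2Ω sin φ = 2 × 7.29×10⁻⁵ × sin 28° = 6.84×10⁻⁵ s⁻¹
Wind speed in SI: 109 knots = 56.1 m/s
Geostrophic balance rearranged: |∂P/∂n| = f ρ V_g
|∂P/∂n| = 6.84×10⁻⁵ × 0.927 × 56.1 = 3.56×10⁻³ Pa/m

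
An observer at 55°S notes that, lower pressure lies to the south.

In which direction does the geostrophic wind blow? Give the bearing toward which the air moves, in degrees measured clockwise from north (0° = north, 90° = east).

090°

The pressure-gradient force points toward the south (bearing 180°).
Geostrophic balance: in the Southern Hemisphere the Coriolis force deflects motion to the left, so the geostrophic wind blows 90° to the left of the pressure-gradient force (low pressure on the right).
Rotating 180° by 90° counterclockwise gives 090° — the wind blows toward the east.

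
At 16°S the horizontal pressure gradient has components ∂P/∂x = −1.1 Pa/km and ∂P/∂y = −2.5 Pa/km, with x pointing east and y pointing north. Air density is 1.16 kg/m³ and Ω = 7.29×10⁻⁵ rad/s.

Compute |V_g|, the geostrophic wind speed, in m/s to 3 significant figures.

Coriolis parameter at 16°S:
f = 2Ω sin φ = 2 × 7.29×10⁻⁵ × sin 16° = 4.02×10⁻⁵ s⁻¹
In the Southern Hemisphere f is negative: f = −4.02×10⁻⁵ s⁻¹.
Component geostrophic relations (x east, y north):
u_g = −(1/(fρ)) ∂P/∂y,  v_g = (1/(fρ)) ∂P/∂x
u_g = −(−2.5×10⁻³)/(−4.02×10⁻⁵ × 1.16) = −53.6 m/s;  v_g = (−1.1×10⁻³)/(−4.02×10⁻⁵ × 1.16) = 23.6 m/s
|V_g| = √(u_g² + v_g²) = 58.6 m/s

58.6 m/s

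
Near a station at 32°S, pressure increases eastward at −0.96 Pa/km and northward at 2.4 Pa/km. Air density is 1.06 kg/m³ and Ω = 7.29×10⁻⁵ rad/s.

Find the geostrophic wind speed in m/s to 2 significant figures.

Coriolis parameter at 32°S:
f = 2Ω sin φ = 2 × 7.29×10⁻⁵ × sin 32° = 7.73×10⁻⁵ s⁻¹
In the Southern Hemisphere f is negative: f = −7.73×10⁻⁵ s⁻¹.
Component geostrophic relations (x east, y north):
u_g = −(1/(fρ)) ∂P/∂y,  v_g = (1/(fρ)) ∂P/∂x
u_g = −(2.4×10⁻³)/(−7.73×10⁻⁵ × 1.06) = 29.3 m/s;  v_g = (−0.96×10⁻³)/(−7.73×10⁻⁵ × 1.06) = 11.7 m/s
|V_g| = √(u_g² + v_g²) = 31.6 m/s

32 m/s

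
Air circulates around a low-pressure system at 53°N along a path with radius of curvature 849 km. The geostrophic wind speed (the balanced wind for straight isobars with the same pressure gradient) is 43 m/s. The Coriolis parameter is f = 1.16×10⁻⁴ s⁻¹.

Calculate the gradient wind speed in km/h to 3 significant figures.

117 km/h

Around a low, centrifugal force acts outward with Coriolis, so pressure-gradient force balances both:
(1/ρ)|∂P/∂n| = fV + V²/R  →  V² + fR·V − fR·V_g = 0
With fR = 1.16×10⁻⁴ × 849×10³ m = 98.5 m/s:
V = [−fR + √((fR)² + 4 fR V_g)]/2 = [−98.5 + √(98.5² + 4×98.5×43)]/2 = 32.4 m/s
Subgeostrophic (V < V_g = 43 m/s), as expected around a low.
Converting: 32.4 m/s × 3.6 = 117 km/h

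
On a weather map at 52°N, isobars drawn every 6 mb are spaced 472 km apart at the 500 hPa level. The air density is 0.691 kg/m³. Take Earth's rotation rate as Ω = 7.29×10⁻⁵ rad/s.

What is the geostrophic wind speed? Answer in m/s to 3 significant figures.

16.0 m/s

Coriolis parameter at 52°N:
f = 2Ω sin φ = 2 × 7.29×10⁻⁵ × sin 52° = 1.15×10⁻⁴ s⁻¹
Pressure gradient: |∂P/∂n| = 600 Pa / 472000 m = 1.27×10⁻³ Pa/m
Geostrophic balance (pressure-gradient force = Coriolis force):
V_g = (1/(fρ)) |∂P/∂n| = 1.27×10⁻³ / (1.15×10⁻⁴ × 0.691) = 16.0 m/s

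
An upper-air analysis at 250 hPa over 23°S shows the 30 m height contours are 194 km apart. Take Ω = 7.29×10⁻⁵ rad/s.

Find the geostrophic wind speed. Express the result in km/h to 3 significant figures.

Coriolis parameter at 23°S:
f = 2Ω sin φ = 2 × 7.29×10⁻⁵ × sin 23° = 5.70×10⁻⁵ s⁻¹
Height gradient: |∂Z/∂n| = 30 m / 194000 m = 1.55×10⁻⁴
On a pressure surface, geostrophic balance gives V_g = (g/f)|∂Z/∂n|:
V_g = 9.81 × 1.55×10⁻⁴ / 5.70×10⁻⁵ = 26.6 m/s
Converting: 26.6 m/s × 3.6 = 95.9 km/h

95.9 km/h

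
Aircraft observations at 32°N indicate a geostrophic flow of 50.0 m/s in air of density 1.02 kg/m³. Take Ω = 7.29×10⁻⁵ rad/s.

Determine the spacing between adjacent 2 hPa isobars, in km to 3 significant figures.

50.8 km

Coriolis parameter at 32°N:
f = 2Ω sin φ = 2 × 7.29×10⁻⁵ × sin 32° = 7.73×10⁻⁵ s⁻¹
Geostrophic balance rearranged: |∂P/∂n| = f ρ V_g
|∂P/∂n| = 7.73×10⁻⁵ × 1.02 × 50.0 = 3.94×10⁻³ Pa/m
Isobar spacing: Δn = ΔP/|∂P/∂n| = 200 Pa / 3.94×10⁻³ Pa/m = 50757 m ≈ 50.8 km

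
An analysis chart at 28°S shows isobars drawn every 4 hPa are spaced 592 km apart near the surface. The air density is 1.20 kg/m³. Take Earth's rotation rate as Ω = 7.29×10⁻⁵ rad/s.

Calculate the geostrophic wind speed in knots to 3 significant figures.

Coriolis parameter at 28°S:
f = 2Ω sin φ = 2 × 7.29×10⁻⁵ × sin 28° = 6.84×10⁻⁵ s⁻¹
Pressure gradient: |∂P/∂n| = 400 Pa / 592000 m = 6.76×10⁻⁴ Pa/m
Geostrophic balance (pressure-gradient force = Coriolis force):
V_g = (1/(fρ)) |∂P/∂n| = 6.76×10⁻⁴ / (6.84×10⁻⁵ × 1.20) = 8.23 m/s
Converting: 8.23 m/s × 1.944 = 16.0 knots

16.0 knots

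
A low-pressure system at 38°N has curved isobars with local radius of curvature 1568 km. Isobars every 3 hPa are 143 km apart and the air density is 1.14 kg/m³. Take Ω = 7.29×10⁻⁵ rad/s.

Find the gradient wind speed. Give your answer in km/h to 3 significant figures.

65.4 km/h

Coriolis parameter at 38°N:
f = 2Ω sin φ = 2 × 7.29×10⁻⁵ × sin 38° = 8.98×10⁻⁵ s⁻¹
Pressure gradient: |∂P/∂n| = 300 Pa / 143000 m = 2.10×10⁻³ Pa/m
Geostrophic speed: V_g = |∂P/∂n|/(fρ) = 2.10×10⁻³/(8.98×10⁻⁵ × 1.14) = 20.5 m/s
Around a low, centrifugal force acts outward with Coriolis, so pressure-gradient force balances both:
(1/ρ)|∂P/∂n| = fV + V²/R  →  V² + fR·V − fR·V_g = 0
With fR = 8.98×10⁻⁵ × 1568×10³ m = 141 m/s:
V = [−fR + √((fR)² + 4 fR V_g)]/2 = [−141 + √(141² + 4×141×20.5)]/2 = 18.2 m/s
Subgeostrophic (V < V_g = 20.5 m/s), as expected around a low.
Converting: 18.2 m/s × 3.6 = 65.4 km/h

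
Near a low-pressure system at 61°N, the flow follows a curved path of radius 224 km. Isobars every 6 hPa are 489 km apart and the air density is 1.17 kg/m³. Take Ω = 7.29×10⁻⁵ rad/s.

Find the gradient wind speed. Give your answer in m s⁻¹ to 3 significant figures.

6.67 m s⁻¹

Coriolis parameter at 61°N:
f = 2Ω sin φ = 2 × 7.29×10⁻⁵ × sin 61° = 1.28×10⁻⁴ s⁻¹
Pressure gradient: |∂P/∂n| = 600 Pa / 489000 m = 1.23×10⁻³ Pa/m
Geostrophic speed: V_g = |∂P/∂n|/(fρ) = 1.23×10⁻³/(1.28×10⁻⁴ × 1.17) = 8.22 m/s
Around a low, centrifugal force acts outward with Coriolis, so pressure-gradient force balances both:
(1/ρ)|∂P/∂n| = fV + V²/R  →  V² + fR·V − fR·V_g = 0
With fR = 1.28×10⁻⁴ × 224×10³ m = 28.6 m/s:
V = [−fR + √((fR)² + 4 fR V_g)]/2 = [−28.6 + √(28.6² + 4×28.6×8.22)]/2 = 6.67 m/s
Subgeostrophic (V < V_g = 8.22 m/s), as expected around a low.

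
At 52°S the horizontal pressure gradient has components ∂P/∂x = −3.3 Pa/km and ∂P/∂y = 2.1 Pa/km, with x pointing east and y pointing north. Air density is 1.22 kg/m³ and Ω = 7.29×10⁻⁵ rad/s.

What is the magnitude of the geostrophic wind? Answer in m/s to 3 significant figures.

27.9 m/s

Coriolis parameter at 52°S:
f = 2Ω sin φ = 2 × 7.29×10⁻⁵ × sin 52° = 1.15×10⁻⁴ s⁻¹
In the Southern Hemisphere f is negative: f = −1.15×10⁻⁴ s⁻¹.
Component geostrophic relations (x east, y north):
u_g = −(1/(fρ)) ∂P/∂y,  v_g = (1/(fρ)) ∂P/∂x
u_g = −(2.1×10⁻³)/(−1.15×10⁻⁴ × 1.22) = 15.0 m/s;  v_g = (−3.3×10⁻³)/(−1.15×10⁻⁴ × 1.22) = 23.5 m/s
|V_g| = √(u_g² + v_g²) = 27.9 m/s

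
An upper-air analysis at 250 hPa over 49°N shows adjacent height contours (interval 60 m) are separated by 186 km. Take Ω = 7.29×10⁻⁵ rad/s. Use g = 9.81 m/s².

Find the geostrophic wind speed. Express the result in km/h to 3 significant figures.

104 km/h

Coriolis parameter at 49°N:
f = 2Ω sin φ = 2 × 7.29×10⁻⁵ × sin 49° = 1.10×10⁻⁴ s⁻¹
Height gradient: |∂Z/∂n| = 60 m / 186000 m = 3.23×10⁻⁴
On a pressure surface, geostrophic balance gives V_g = (g/f)|∂Z/∂n|:
V_g = 9.81 × 3.23×10⁻⁴ / 1.10×10⁻⁴ = 28.8 m/s
Converting: 28.8 m/s × 3.6 = 104 km/h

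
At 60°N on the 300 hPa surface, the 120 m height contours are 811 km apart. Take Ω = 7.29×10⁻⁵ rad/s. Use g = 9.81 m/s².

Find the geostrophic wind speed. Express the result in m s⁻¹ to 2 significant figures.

Coriolis parameter at 60°N:
f = 2Ω sin φ = 2 × 7.29×10⁻⁵ × sin 60° = 1.26×10⁻⁴ s⁻¹
Height gradient: |∂Z/∂n| = 120 m / 811000 m = 1.48×10⁻⁴
On a pressure surface, geostrophic balance gives V_g = (g/f)|∂Z/∂n|:
V_g = 9.81 × 1.48×10⁻⁴ / 1.26×10⁻⁴ = 11.5 m/s

11 m s⁻¹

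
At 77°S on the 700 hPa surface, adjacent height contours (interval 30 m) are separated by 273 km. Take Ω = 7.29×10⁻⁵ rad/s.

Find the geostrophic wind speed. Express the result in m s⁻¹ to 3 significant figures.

Coriolis parameter at 77°S:
f = 2Ω sin φ = 2 × 7.29×10⁻⁵ × sin 77° = 1.42×10⁻⁴ s⁻¹
Height gradient: |∂Z/∂n| = 30 m / 273000 m = 1.10×10⁻⁴
On a pressure surface, geostrophic balance gives V_g = (g/f)|∂Z/∂n|:
V_g = 9.81 × 1.10×10⁻⁴ / 1.42×10⁻⁴ = 7.59 m/s

7.59 m s⁻¹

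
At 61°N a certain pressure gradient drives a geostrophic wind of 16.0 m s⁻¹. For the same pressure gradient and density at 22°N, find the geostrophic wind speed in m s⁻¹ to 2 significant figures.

With the same pressure gradient and density, V_g ∝ 1/f ∝ 1/sin φ.
V₂ = V₁ · sin φ₁ / sin φ₂ = 16.0 × sin 61° / sin 22°
V₂ = 16.0 × 0.8746/0.3746 = 37 m s⁻¹

37 m s⁻¹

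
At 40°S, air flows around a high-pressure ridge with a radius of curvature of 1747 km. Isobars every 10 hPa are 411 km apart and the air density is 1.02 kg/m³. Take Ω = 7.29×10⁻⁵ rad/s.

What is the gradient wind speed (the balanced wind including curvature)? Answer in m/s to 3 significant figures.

31.5 m/s

Coriolis parameter at 40°S:
f = 2Ω sin φ = 2 × 7.29×10⁻⁵ × sin 40° = 9.37×10⁻⁵ s⁻¹
Pressure gradient: |∂P/∂n| = 1000 Pa / 411000 m = 2.43×10⁻³ Pa/m
Geostrophic speed: V_g = |∂P/∂n|/(fρ) = 2.43×10⁻³/(9.37×10⁻⁵ × 1.02) = 25.5 m/s
Around a high, pressure-gradient force acts outward with centrifugal, so Coriolis balances both:
fV = (1/ρ)|∂P/∂n| + V²/R  →  V² − fR·V + fR·V_g = 0
With fR = 9.37×10⁻⁵ × 1747×10³ m = 164 m/s:
V = [fR − √((fR)² − 4 fR V_g)]/2 = [164 − √(164² − 4×164×25.5)]/2 = 31.5 m/s
Supergeostrophic (V > V_g = 25.5 m/s), as expected around a high.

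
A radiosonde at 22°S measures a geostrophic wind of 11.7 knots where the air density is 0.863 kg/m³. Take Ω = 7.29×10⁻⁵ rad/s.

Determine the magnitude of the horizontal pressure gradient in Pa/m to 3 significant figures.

2.84×10⁻⁴ Pa/m

Coriolis parameter at 22°S:
f = 2Ω sin φ = 2 × 7.29×10⁻⁵ × sin 22° = 5.46×10⁻⁵ s⁻¹
Wind speed in SI: 11.7 knots = 6.02 m/s
Geostrophic balance rearranged: |∂P/∂n| = f ρ V_g
|∂P/∂n| = 5.46×10⁻⁵ × 0.863 × 6.02 = 2.84×10⁻⁴ Pa/m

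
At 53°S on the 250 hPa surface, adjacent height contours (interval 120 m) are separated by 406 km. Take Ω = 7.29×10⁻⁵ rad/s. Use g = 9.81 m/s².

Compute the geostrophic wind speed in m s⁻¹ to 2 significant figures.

Coriolis parameter at 53°S:
f = 2Ω sin φ = 2 × 7.29×10⁻⁵ × sin 53° = 1.16×10⁻⁴ s⁻¹
Height gradient: |∂Z/∂n| = 120 m / 406000 m = 2.96×10⁻⁴
On a pressure surface, geostrophic balance gives V_g = (g/f)|∂Z/∂n|:
V_g = 9.81 × 2.96×10⁻⁴ / 1.16×10⁻⁴ = 24.9 m/s

25 m s⁻¹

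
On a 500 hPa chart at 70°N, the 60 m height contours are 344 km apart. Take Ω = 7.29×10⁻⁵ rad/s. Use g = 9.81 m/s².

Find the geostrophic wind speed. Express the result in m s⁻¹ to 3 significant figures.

12.5 m s⁻¹

Coriolis parameter at 70°N:
f = 2Ω sin φ = 2 × 7.29×10⁻⁵ × sin 70° = 1.37×10⁻⁴ s⁻¹
Height gradient: |∂Z/∂n| = 60 m / 344000 m = 1.74×10⁻⁴
On a pressure surface, geostrophic balance gives V_g = (g/f)|∂Z/∂n|:
V_g = 9.81 × 1.74×10⁻⁴ / 1.37×10⁻⁴ = 12.5 m/s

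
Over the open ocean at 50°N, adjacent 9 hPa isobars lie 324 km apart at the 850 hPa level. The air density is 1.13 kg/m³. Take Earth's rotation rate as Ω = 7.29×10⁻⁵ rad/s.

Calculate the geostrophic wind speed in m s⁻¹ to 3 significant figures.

Coriolis parameter at 50°N:
f = 2Ω sin φ = 2 × 7.29×10⁻⁵ × sin 50° = 1.12×10⁻⁴ s⁻¹
Pressure gradient: |∂P/∂n| = 900 Pa / 324000 m = 2.78×10⁻³ Pa/m
Geostrophic balance (pressure-gradient force = Coriolis force):
V_g = (1/(fρ)) |∂P/∂n| = 2.78×10⁻³ / (1.12×10⁻⁴ × 1.13) = 22.0 m/s

22.0 m s⁻¹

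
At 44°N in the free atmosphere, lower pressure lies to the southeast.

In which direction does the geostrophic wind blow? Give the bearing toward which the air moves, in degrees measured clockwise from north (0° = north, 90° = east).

The pressure-gradient force points toward the southeast (bearing 135°).
Geostrophic balance: in the Northern Hemisphere the Coriolis force deflects motion to the right, so the geostrophic wind blows 90° to the right of the pressure-gradient force (low pressure on the left).
Rotating 135° by 90° clockwise gives 225° — the wind blows toward the southwest.

225°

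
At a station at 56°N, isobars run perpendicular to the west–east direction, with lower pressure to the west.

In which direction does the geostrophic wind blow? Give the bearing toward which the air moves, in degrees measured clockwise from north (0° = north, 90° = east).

000°

The pressure-gradient force points toward the west (bearing 270°).
Geostrophic balance: in the Northern Hemisphere the Coriolis force deflects motion to the right, so the geostrophic wind blows 90° to the right of the pressure-gradient force (low pressure on the left).
Rotating 270° by 90° clockwise gives 000° — the wind blows toward the north.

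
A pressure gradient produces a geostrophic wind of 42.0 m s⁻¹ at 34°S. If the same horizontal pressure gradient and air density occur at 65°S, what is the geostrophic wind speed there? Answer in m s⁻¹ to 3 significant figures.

With the same pressure gradient and density, V_g ∝ 1/f ∝ 1/sin φ.
V₂ = V₁ · sin φ₁ / sin φ₂ = 42.0 × sin 34° / sin 65°
V₂ = 42.0 × 0.5592/0.9063 = 25.9 m s⁻¹

25.9 m s⁻¹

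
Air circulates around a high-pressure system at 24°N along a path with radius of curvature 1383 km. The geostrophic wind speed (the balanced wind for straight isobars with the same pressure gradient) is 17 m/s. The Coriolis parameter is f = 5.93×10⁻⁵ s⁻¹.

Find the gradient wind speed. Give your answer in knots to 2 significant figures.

47 knots

Around a high, pressure-gradient force acts outward with centrifugal, so Coriolis balances both:
fV = (1/ρ)|∂P/∂n| + V²/R  →  V² − fR·V + fR·V_g = 0
With fR = 5.93×10⁻⁵ × 1383×10³ m = 82.0 m/s:
V = [fR − √((fR)² − 4 fR V_g)]/2 = [82.0 − √(82.0² − 4×82.0×17)]/2 = 24.1 m/s
Supergeostrophic (V > V_g = 17 m/s), as expected around a high.
Converting: 24.1 m/s × 1.944 = 47 knots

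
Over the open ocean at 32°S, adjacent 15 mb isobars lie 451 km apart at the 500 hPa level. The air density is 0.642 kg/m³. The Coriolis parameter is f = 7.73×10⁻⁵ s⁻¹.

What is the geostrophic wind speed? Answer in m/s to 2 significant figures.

67 m/s

Pressure gradient: |∂P/∂n| = 1500 Pa / 451000 m = 3.33×10⁻³ Pa/m
Geostrophic balance (pressure-gradient force = Coriolis force):
V_g = (1/(fρ)) |∂P/∂n| = 3.33×10⁻³ / (7.73×10⁻⁵ × 0.642) = 67.0 m/s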